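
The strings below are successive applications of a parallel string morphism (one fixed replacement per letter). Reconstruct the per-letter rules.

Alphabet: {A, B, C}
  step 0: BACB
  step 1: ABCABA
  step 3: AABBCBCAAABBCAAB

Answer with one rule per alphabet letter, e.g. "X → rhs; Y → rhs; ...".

  step 0 ⇒ step 1: BACB ⇒ A·BC·AB·A
    A ↦ BC
    B ↦ A
    C ↦ AB

A->BC, B->A, C->AB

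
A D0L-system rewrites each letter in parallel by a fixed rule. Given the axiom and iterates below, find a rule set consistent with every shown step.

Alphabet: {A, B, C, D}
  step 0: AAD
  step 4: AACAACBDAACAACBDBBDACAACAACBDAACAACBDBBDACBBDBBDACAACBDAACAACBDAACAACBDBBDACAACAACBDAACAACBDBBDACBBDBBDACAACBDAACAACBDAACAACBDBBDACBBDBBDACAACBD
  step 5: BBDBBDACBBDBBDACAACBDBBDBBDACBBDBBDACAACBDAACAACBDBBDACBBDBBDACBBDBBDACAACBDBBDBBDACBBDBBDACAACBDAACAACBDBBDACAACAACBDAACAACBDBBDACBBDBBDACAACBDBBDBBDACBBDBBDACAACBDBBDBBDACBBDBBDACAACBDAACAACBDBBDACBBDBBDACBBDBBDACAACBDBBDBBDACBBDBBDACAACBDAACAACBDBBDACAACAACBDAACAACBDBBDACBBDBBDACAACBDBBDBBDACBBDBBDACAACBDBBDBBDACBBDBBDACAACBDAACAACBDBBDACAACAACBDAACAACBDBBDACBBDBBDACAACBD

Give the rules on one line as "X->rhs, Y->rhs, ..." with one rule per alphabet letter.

A->BBD, B->AAC, C->AC, D->BD

  step 4 ⇒ step 5: AACAACBDAACAACBDBBDACAACAACBDAACAACBDBBDACBBDBBDACAACBDAACAACBDAACAACBDBBDACAACAACBDAACAACBDBBDACBBDBBDACAACBDAACAACBDAACAACBDBBDACBBDBBDACAACBD ⇒ BBD·BBD·AC·BBD·BBD·AC·AAC·BD·BBD·BBD·AC·BBD·BBD·AC·AAC·BD·AAC·AAC·BD·BBD·AC·BBD·BBD·AC·BBD·BBD·AC·AAC·BD·BBD·BBD·AC·BBD·BBD·AC·AAC·BD·AAC·AAC·BD·BBD·AC·AAC·AAC·BD·AAC·AAC·BD·BBD·AC·BBD·BBD·AC·AAC·BD·BBD·BBD·AC·BBD·BBD·AC·AAC·BD·BBD·BBD·AC·BBD·BBD·AC·AAC·BD·AAC·AAC·BD·BBD·AC·BBD·BBD·AC·BBD·BBD·AC·AAC·BD·BBD·BBD·AC·BBD·BBD·AC·AAC·BD·AAC·AAC·BD·BBD·AC·AAC·AAC·BD·AAC·AAC·BD·BBD·AC·BBD·BBD·AC·AAC·BD·BBD·BBD·AC·BBD·BBD·AC·AAC·BD·BBD·BBD·AC·BBD·BBD·AC·AAC·BD·AAC·AAC·BD·BBD·AC·AAC·AAC·BD·AAC·AAC·BD·BBD·AC·BBD·BBD·AC·AAC·BD
    A ↦ BBD
    B ↦ AAC
    C ↦ AC
    D ↦ BD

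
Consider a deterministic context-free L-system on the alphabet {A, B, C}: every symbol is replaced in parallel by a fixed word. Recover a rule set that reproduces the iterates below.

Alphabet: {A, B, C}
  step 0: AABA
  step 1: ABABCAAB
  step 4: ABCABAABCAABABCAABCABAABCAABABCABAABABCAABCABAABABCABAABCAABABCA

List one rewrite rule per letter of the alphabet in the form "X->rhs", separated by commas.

A->AB, B->CA, C->BA

  step 0 ⇒ step 1: AABA ⇒ AB·AB·CA·AB
    A ↦ AB
    B ↦ CA
    C ↦ BA  (constrained at step 1)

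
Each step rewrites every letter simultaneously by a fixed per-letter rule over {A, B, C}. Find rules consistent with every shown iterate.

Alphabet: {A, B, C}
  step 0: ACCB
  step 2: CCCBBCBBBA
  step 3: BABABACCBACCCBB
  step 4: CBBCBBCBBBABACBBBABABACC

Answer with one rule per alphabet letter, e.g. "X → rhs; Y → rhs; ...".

A->BB, B->C, C->BA

  step 3 ⇒ step 4: BABABACCBACCCBB ⇒ C·BB·C·BB·C·BB·BA·BA·C·BB·BA·BA·BA·C·C
    A ↦ BB
    B ↦ C
    C ↦ BA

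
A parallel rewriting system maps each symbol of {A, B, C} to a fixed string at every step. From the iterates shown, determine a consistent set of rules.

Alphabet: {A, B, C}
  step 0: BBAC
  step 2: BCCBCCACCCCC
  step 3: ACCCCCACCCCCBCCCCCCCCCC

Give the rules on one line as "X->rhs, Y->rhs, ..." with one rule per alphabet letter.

  step 2 ⇒ step 3: BCCBCCACCCCC ⇒ AC·CC·CC·AC·CC·CC·B·CC·CC·CC·CC·CC
    A ↦ B
    B ↦ AC
    C ↦ CC

A->B, B->AC, C->CC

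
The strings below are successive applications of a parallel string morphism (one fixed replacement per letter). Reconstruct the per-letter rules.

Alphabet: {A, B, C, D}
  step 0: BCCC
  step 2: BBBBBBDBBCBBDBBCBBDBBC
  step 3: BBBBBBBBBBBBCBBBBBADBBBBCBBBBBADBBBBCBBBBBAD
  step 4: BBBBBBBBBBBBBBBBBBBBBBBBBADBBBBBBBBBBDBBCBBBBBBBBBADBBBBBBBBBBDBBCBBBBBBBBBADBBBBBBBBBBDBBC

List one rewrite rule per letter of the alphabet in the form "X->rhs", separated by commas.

A->DBB, B->BB, C->BAD, D->C

  step 3 ⇒ step 4: BBBBBBBBBBBBCBBBBBADBBBBCBBBBBADBBBBCBBBBBAD ⇒ BB·BB·BB·BB·BB·BB·BB·BB·BB·BB·BB·BB·BAD·BB·BB·BB·BB·BB·DBB·C·BB·BB·BB·BB·BAD·BB·BB·BB·BB·BB·DBB·C·BB·BB·BB·BB·BAD·BB·BB·BB·BB·BB·DBB·C
    A ↦ DBB
    B ↦ BB
    C ↦ BAD
    D ↦ C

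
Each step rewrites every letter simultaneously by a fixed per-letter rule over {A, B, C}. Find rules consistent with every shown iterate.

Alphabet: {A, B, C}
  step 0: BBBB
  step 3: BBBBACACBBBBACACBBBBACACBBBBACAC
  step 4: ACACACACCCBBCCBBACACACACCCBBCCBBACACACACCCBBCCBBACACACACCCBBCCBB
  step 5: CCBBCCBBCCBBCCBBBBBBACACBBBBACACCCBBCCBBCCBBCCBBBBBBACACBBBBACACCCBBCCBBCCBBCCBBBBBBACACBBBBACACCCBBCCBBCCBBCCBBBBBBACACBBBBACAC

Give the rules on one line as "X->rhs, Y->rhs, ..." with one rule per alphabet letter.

A->CC, B->AC, C->BB

  step 4 ⇒ step 5: ACACACACCCBBCCBBACACACACCCBBCCBBACACACACCCBBCCBBACACACACCCBBCCBB ⇒ CC·BB·CC·BB·CC·BB·CC·BB·BB·BB·AC·AC·BB·BB·AC·AC·CC·BB·CC·BB·CC·BB·CC·BB·BB·BB·AC·AC·BB·BB·AC·AC·CC·BB·CC·BB·CC·BB·CC·BB·BB·BB·AC·AC·BB·BB·AC·AC·CC·BB·CC·BB·CC·BB·CC·BB·BB·BB·AC·AC·BB·BB·AC·AC
    A ↦ CC
    B ↦ AC
    C ↦ BB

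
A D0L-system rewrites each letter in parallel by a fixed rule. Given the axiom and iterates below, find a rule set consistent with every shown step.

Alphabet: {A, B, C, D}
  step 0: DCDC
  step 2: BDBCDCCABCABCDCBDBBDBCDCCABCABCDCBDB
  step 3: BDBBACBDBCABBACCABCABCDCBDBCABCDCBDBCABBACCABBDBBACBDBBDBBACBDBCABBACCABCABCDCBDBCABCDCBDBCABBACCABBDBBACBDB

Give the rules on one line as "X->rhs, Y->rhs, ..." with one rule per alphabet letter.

A->CDC, B->BDB, C->CAB, D->BAC

  step 2 ⇒ step 3: BDBCDCCABCABCDCBDBBDBCDCCABCABCDCBDB ⇒ BDB·BAC·BDB·CAB·BAC·CAB·CAB·CDC·BDB·CAB·CDC·BDB·CAB·BAC·CAB·BDB·BAC·BDB·BDB·BAC·BDB·CAB·BAC·CAB·CAB·CDC·BDB·CAB·CDC·BDB·CAB·BAC·CAB·BDB·BAC·BDB
    A ↦ CDC
    B ↦ BDB
    C ↦ CAB
    D ↦ BAC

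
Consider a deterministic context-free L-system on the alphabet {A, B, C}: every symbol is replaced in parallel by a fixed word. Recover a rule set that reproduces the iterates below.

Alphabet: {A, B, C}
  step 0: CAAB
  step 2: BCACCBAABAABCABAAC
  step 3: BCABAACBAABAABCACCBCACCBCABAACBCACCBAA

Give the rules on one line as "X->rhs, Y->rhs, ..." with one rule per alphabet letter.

A->C, B->BCA, C->BAA

  step 2 ⇒ step 3: BCACCBAABAABCABAAC ⇒ BCA·BAA·C·BAA·BAA·BCA·C·C·BCA·C·C·BCA·BAA·C·BCA·C·C·BAA
    A ↦ C
    B ↦ BCA
    C ↦ BAA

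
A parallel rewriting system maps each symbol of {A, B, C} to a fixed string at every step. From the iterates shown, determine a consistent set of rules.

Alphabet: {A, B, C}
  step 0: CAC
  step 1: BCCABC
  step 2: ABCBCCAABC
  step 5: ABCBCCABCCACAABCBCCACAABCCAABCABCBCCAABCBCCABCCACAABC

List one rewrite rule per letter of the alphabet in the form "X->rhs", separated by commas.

  step 1 ⇒ step 2: BCCABC ⇒ A·BC·BC·CA·A·BC
    A ↦ CA
    B ↦ A
    C ↦ BC

A->CA, B->A, C->BC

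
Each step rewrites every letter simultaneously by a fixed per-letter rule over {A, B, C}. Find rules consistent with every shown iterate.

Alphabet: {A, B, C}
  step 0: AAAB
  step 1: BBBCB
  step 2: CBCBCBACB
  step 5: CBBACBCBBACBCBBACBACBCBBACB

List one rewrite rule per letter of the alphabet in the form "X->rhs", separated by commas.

  step 1 ⇒ step 2: BBBCB ⇒ CB·CB·CB·A·CB
    B ↦ CB
    C ↦ A
  step 0 ⇒ step 1: AAAB ⇒ B·B·B·CB
    A ↦ B

A->B, B->CB, C->A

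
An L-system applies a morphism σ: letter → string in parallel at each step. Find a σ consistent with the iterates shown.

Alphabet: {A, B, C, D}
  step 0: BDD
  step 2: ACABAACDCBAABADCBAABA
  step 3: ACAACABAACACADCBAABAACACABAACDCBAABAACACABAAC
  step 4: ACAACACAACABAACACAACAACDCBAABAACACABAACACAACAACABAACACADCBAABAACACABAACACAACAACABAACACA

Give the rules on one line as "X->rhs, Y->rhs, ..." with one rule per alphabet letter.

A->AC, B->ABA, C->A, D->DCB

  step 3 ⇒ step 4: ACAACABAACACADCBAABAACACABAACDCBAABAACACABAAC ⇒ AC·A·AC·AC·A·AC·ABA·AC·AC·A·AC·A·AC·DCB·A·ABA·AC·AC·ABA·AC·AC·A·AC·A·AC·ABA·AC·AC·A·DCB·A·ABA·AC·AC·ABA·AC·AC·A·AC·A·AC·ABA·AC·AC·A
    A ↦ AC
    B ↦ ABA
    C ↦ A
    D ↦ DCB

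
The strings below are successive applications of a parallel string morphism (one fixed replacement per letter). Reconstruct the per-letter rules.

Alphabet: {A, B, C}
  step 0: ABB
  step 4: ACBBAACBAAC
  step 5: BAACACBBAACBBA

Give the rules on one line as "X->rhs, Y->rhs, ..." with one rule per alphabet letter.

A->B, B->AC, C->A

  step 4 ⇒ step 5: ACBBAACBAAC ⇒ B·A·AC·AC·B·B·A·AC·B·B·A
    A ↦ B
    B ↦ AC
    C ↦ A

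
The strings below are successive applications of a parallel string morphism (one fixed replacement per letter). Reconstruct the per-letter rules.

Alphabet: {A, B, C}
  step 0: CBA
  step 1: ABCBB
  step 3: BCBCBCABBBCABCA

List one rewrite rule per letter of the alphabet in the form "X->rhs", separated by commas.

A->BB, B->BC, C->A

  step 0 ⇒ step 1: CBA ⇒ A·BC·BB
    A ↦ BB
    B ↦ BC
    C ↦ A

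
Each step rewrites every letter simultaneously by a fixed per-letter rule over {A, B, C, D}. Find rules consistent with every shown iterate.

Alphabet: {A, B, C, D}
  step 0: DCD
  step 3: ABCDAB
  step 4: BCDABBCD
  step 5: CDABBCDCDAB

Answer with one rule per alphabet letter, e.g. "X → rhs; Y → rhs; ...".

  step 4 ⇒ step 5: BCDABBCD ⇒ CD·A·B·B·CD·CD·A·B
    A ↦ B
    B ↦ CD
    C ↦ A
    D ↦ B

A->B, B->CD, C->A, D->B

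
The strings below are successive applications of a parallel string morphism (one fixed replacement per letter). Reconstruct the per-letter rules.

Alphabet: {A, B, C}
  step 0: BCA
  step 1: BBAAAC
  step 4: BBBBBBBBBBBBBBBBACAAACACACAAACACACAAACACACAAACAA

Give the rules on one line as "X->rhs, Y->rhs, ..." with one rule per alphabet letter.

  step 0 ⇒ step 1: BCA ⇒ BB·AA·AC
    A ↦ AC
    B ↦ BB
    C ↦ AA

A->AC, B->BB, C->AA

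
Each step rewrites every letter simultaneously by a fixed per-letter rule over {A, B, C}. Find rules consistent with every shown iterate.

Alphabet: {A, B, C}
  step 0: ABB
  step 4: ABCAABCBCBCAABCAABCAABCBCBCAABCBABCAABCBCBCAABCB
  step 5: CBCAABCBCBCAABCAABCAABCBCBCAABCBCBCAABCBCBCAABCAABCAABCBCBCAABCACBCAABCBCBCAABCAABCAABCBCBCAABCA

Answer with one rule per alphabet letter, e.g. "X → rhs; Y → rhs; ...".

  step 4 ⇒ step 5: ABCAABCBCBCAABCAABCAABCBCBCAABCBABCAABCBCBCAABCB ⇒ CB·CA·AB·CB·CB·CA·AB·CA·AB·CA·AB·CB·CB·CA·AB·CB·CB·CA·AB·CB·CB·CA·AB·CA·AB·CA·AB·CB·CB·CA·AB·CA·CB·CA·AB·CB·CB·CA·AB·CA·AB·CA·AB·CB·CB·CA·AB·CA
    A ↦ CB
    B ↦ CA
    C ↦ AB

A->CB, B->CA, C->AB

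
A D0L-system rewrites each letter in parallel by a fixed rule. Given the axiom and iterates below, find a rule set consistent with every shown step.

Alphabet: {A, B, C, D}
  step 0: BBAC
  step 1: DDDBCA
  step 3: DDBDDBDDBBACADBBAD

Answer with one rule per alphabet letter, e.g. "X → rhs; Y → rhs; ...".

  step 0 ⇒ step 1: BBAC ⇒ D·D·DB·CA
    A ↦ DB
    B ↦ D
    C ↦ CA
    D ↦ BA  (constrained at step 1)

A->DB, B->D, C->CA, D->BA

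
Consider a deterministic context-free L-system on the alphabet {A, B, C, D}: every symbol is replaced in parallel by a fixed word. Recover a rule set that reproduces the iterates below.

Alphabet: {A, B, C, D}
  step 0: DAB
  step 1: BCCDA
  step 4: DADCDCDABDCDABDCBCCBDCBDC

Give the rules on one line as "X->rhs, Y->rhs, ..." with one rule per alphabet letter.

A->CC, B->DA, C->DC, D->B

  step 0 ⇒ step 1: DAB ⇒ B·CC·DA
    A ↦ CC
    B ↦ DA
    D ↦ B
    C ↦ DC  (constrained at step 1)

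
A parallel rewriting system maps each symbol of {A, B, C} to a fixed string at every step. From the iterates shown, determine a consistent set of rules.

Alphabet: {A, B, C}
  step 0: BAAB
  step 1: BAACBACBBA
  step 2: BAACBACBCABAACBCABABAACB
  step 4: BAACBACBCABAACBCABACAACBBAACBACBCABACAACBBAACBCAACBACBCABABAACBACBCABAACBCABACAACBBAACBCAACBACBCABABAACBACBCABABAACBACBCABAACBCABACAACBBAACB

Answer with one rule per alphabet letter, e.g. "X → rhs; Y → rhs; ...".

A->ACB, B->BA, C->CA

  step 1 ⇒ step 2: BAACBACBBA ⇒ BA·ACB·ACB·CA·BA·ACB·CA·BA·BA·ACB
    A ↦ ACB
    B ↦ BA
    C ↦ CA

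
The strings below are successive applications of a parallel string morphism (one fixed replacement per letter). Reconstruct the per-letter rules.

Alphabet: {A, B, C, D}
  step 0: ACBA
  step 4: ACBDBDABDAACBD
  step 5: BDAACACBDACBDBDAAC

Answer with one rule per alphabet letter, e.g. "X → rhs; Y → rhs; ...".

  step 4 ⇒ step 5: ACBDBDABDAACBD ⇒ BD·A·A·C·A·C·BD·A·C·BD·BD·A·A·C
    A ↦ BD
    B ↦ A
    C ↦ A
    D ↦ C

A->BD, B->A, C->A, D->C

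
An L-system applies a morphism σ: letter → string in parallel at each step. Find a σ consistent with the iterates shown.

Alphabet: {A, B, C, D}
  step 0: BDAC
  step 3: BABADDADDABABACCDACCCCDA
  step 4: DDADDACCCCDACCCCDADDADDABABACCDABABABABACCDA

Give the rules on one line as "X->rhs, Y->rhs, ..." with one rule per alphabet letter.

A->DA, B->D, C->BA, D->CC

  step 3 ⇒ step 4: BABADDADDABABACCDACCCCDA ⇒ D·DA·D·DA·CC·CC·DA·CC·CC·DA·D·DA·D·DA·BA·BA·CC·DA·BA·BA·BA·BA·CC·DA
    A ↦ DA
    B ↦ D
    C ↦ BA
    D ↦ CC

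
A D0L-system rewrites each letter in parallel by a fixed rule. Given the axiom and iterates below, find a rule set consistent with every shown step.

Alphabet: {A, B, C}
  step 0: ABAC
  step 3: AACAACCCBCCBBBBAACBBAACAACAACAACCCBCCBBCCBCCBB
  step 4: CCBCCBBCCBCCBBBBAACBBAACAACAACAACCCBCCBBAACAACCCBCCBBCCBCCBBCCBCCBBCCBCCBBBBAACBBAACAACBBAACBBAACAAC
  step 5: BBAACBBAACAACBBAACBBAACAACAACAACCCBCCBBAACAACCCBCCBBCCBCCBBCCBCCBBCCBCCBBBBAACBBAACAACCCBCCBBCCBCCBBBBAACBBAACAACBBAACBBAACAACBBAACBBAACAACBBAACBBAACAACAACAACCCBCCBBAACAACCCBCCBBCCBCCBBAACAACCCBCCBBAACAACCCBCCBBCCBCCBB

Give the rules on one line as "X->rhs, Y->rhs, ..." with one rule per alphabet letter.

  step 4 ⇒ step 5: CCBCCBBCCBCCBBBBAACBBAACAACAACAACCCBCCBBAACAACCCBCCBBCCBCCBBCCBCCBBCCBCCBBBBAACBBAACAACBBAACBBAACAAC ⇒ B·B·AAC·B·B·AAC·AAC·B·B·AAC·B·B·AAC·AAC·AAC·AAC·CCB·CCB·B·AAC·AAC·CCB·CCB·B·CCB·CCB·B·CCB·CCB·B·CCB·CCB·B·B·B·AAC·B·B·AAC·AAC·CCB·CCB·B·CCB·CCB·B·B·B·AAC·B·B·AAC·AAC·B·B·AAC·B·B·AAC·AAC·B·B·AAC·B·B·AAC·AAC·B·B·AAC·B·B·AAC·AAC·AAC·AAC·CCB·CCB·B·AAC·AAC·CCB·CCB·B·CCB·CCB·B·AAC·AAC·CCB·CCB·B·AAC·AAC·CCB·CCB·B·CCB·CCB·B
    A ↦ CCB
    B ↦ AAC
    C ↦ B

A->CCB, B->AAC, C->B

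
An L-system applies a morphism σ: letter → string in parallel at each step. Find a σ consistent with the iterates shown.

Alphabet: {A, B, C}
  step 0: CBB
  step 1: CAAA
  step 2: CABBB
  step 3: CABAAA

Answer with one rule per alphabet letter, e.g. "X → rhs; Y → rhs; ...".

  step 2 ⇒ step 3: CABBB ⇒ CA·B·A·A·A
    A ↦ B
    B ↦ A
    C ↦ CA

A->B, B->A, C->CA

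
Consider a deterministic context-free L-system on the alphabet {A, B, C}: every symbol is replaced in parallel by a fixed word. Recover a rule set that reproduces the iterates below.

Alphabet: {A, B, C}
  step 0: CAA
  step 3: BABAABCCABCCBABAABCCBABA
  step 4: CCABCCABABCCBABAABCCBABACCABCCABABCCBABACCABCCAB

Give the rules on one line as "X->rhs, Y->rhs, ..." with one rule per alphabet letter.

A->AB, B->CC, C->BA

  step 3 ⇒ step 4: BABAABCCABCCBABAABCCBABA ⇒ CC·AB·CC·AB·AB·CC·BA·BA·AB·CC·BA·BA·CC·AB·CC·AB·AB·CC·BA·BA·CC·AB·CC·AB
    A ↦ AB
    B ↦ CC
    C ↦ BA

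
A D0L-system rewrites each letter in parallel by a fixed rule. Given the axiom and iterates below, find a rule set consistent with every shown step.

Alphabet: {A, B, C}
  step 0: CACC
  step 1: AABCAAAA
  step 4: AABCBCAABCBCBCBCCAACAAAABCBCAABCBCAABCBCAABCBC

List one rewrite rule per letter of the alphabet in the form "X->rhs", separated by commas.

A->BC, B->C, C->AA

  step 0 ⇒ step 1: CACC ⇒ AA·BC·AA·AA
    A ↦ BC
    C ↦ AA
    B ↦ C  (constrained at step 1)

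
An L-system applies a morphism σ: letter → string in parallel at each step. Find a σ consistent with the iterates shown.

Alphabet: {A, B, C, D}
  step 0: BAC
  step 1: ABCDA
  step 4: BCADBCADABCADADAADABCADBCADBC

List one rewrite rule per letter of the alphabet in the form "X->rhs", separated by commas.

  step 0 ⇒ step 1: BAC ⇒ A·BC·DA
    A ↦ BC
    B ↦ A
    C ↦ DA
    D ↦ AD  (constrained at step 1)

A->BC, B->A, C->DA, D->AD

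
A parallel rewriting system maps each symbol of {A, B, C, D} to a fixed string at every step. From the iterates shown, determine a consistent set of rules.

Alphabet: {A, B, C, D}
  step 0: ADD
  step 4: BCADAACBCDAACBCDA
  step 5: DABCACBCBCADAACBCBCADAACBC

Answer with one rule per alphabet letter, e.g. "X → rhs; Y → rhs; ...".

  step 4 ⇒ step 5: BCADAACBCDAACBCDA ⇒ D·A·BC·AC·BC·BC·A·D·A·AC·BC·BC·A·D·A·AC·BC
    A ↦ BC
    B ↦ D
    C ↦ A
    D ↦ AC

A->BC, B->D, C->A, D->AC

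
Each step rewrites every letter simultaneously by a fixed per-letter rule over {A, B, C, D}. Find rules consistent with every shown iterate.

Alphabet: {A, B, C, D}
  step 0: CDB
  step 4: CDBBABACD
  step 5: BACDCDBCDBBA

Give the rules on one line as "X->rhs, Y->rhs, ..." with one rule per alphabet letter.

  step 4 ⇒ step 5: CDBBABACD ⇒ B·A·CD·CD·B·CD·B·B·A
    A ↦ B
    B ↦ CD
    C ↦ B
    D ↦ A

A->B, B->CD, C->B, D->A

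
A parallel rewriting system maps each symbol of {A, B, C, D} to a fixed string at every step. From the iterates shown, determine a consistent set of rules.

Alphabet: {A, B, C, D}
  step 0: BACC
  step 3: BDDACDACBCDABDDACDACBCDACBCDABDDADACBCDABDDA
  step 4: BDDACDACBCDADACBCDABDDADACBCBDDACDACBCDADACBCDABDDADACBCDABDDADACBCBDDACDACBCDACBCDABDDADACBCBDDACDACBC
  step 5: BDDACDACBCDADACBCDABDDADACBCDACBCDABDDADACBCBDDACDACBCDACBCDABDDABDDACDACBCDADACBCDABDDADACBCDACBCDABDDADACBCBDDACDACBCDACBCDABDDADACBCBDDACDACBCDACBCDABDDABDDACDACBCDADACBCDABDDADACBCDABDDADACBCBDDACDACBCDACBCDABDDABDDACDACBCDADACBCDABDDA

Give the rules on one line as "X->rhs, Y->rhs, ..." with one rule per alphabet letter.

A->BC, B->BD, C->DA, D->DAC

  step 4 ⇒ step 5: BDDACDACBCDADACBCDABDDADACBCBDDACDACBCDADACBCDABDDADACBCDABDDADACBCBDDACDACBCDACBCDABDDADACBCBDDACDACBC ⇒ BD·DAC·DAC·BC·DA·DAC·BC·DA·BD·DA·DAC·BC·DAC·BC·DA·BD·DA·DAC·BC·BD·DAC·DAC·BC·DAC·BC·DA·BD·DA·BD·DAC·DAC·BC·DA·DAC·BC·DA·BD·DA·DAC·BC·DAC·BC·DA·BD·DA·DAC·BC·BD·DAC·DAC·BC·DAC·BC·DA·BD·DA·DAC·BC·BD·DAC·DAC·BC·DAC·BC·DA·BD·DA·BD·DAC·DAC·BC·DA·DAC·BC·DA·BD·DA·DAC·BC·DA·BD·DA·DAC·BC·BD·DAC·DAC·BC·DAC·BC·DA·BD·DA·BD·DAC·DAC·BC·DA·DAC·BC·DA·BD·DA
    A ↦ BC
    B ↦ BD
    C ↦ DA
    D ↦ DAC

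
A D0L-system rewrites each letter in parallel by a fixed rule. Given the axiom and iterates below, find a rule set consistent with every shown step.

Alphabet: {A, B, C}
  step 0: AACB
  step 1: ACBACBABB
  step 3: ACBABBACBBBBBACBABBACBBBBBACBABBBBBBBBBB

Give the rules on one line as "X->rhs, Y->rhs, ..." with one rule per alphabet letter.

A->ACB, B->BB, C->A

  step 0 ⇒ step 1: AACB ⇒ ACB·ACB·A·BB
    A ↦ ACB
    B ↦ BB
    C ↦ A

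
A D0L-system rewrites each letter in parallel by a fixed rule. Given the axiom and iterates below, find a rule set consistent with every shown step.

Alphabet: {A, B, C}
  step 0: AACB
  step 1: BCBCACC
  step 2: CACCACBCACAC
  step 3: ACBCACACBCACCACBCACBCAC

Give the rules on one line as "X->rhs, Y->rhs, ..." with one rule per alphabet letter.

A->BC, B->C, C->AC

  step 2 ⇒ step 3: CACCACBCACAC ⇒ AC·BC·AC·AC·BC·AC·C·AC·BC·AC·BC·AC
    A ↦ BC
    B ↦ C
    C ↦ AC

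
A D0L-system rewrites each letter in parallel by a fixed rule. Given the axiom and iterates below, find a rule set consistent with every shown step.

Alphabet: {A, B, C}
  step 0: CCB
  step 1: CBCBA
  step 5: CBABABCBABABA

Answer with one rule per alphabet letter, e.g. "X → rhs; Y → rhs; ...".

A->B, B->A, C->CB

  step 0 ⇒ step 1: CCB ⇒ CB·CB·A
    B ↦ A
    C ↦ CB
    A ↦ B  (constrained at step 1)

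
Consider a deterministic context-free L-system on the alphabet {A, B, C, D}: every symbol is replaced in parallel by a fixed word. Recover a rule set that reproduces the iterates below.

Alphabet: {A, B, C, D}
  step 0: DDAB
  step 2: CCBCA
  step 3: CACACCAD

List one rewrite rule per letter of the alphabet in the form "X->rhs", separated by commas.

  step 2 ⇒ step 3: CCBCA ⇒ CA·CA·C·CA·D
    A ↦ D
    B ↦ C
    C ↦ CA
    D ↦ B  (constrained at step 0)

A->D, B->C, C->CA, D->B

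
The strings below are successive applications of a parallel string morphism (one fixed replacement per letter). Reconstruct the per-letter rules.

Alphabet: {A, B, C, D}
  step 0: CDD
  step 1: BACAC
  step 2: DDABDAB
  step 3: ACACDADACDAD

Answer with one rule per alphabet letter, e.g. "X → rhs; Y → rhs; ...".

  step 2 ⇒ step 3: DDABDAB ⇒ AC·AC·DA·D·AC·DA·D
    A ↦ DA
    B ↦ D
    D ↦ AC
  step 0 ⇒ step 1: CDD ⇒ B·AC·AC
    C ↦ B

A->DA, B->D, C->B, D->AC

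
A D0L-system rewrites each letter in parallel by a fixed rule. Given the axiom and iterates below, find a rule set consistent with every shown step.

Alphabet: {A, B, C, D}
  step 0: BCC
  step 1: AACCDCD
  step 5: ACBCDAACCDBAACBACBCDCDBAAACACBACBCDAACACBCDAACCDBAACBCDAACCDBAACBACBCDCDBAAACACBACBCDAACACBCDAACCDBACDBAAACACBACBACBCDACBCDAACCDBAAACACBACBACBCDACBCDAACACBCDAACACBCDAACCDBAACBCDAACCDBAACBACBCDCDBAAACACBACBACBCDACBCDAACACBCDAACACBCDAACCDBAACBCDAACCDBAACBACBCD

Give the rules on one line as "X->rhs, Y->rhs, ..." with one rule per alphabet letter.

  step 0 ⇒ step 1: BCC ⇒ AAC·CD·CD
    B ↦ AAC
    C ↦ CD
    A ↦ ACB  (constrained at step 1)
    D ↦ BA  (constrained at step 1)

A->ACB, B->AAC, C->CD, D->BA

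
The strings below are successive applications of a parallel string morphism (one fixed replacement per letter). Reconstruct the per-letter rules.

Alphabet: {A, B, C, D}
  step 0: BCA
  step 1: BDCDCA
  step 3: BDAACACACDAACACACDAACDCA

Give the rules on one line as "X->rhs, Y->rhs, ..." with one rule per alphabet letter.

  step 0 ⇒ step 1: BCA ⇒ BD·CD·CA
    A ↦ CA
    B ↦ BD
    C ↦ CD
    D ↦ AA  (constrained at step 1)

A->CA, B->BD, C->CD, D->AA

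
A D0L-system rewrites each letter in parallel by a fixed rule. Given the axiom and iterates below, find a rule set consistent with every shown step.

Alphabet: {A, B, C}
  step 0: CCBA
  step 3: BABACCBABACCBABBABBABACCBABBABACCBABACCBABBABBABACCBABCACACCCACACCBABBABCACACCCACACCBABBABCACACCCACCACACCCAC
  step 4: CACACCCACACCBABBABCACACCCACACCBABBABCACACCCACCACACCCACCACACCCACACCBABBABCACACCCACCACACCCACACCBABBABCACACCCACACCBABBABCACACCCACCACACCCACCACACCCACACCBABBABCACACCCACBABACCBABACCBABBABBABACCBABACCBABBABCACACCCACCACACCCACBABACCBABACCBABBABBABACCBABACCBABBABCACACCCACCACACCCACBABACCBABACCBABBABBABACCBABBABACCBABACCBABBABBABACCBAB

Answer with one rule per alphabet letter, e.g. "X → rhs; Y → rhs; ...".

A->ACC, B->CAC, C->BAB

  step 3 ⇒ step 4: BABACCBABACCBABBABBABACCBABBABACCBABACCBABBABBABACCBABCACACCCACACCBABBABCACACCCACACCBABBABCACACCCACCACACCCAC ⇒ CAC·ACC·CAC·ACC·BAB·BAB·CAC·ACC·CAC·ACC·BAB·BAB·CAC·ACC·CAC·CAC·ACC·CAC·CAC·ACC·CAC·ACC·BAB·BAB·CAC·ACC·CAC·CAC·ACC·CAC·ACC·BAB·BAB·CAC·ACC·CAC·ACC·BAB·BAB·CAC·ACC·CAC·CAC·ACC·CAC·CAC·ACC·CAC·ACC·BAB·BAB·CAC·ACC·CAC·BAB·ACC·BAB·ACC·BAB·BAB·BAB·ACC·BAB·ACC·BAB·BAB·CAC·ACC·CAC·CAC·ACC·CAC·BAB·ACC·BAB·ACC·BAB·BAB·BAB·ACC·BAB·ACC·BAB·BAB·CAC·ACC·CAC·CAC·ACC·CAC·BAB·ACC·BAB·ACC·BAB·BAB·BAB·ACC·BAB·BAB·ACC·BAB·ACC·BAB·BAB·BAB·ACC·BAB
    A ↦ ACC
    B ↦ CAC
    C ↦ BAB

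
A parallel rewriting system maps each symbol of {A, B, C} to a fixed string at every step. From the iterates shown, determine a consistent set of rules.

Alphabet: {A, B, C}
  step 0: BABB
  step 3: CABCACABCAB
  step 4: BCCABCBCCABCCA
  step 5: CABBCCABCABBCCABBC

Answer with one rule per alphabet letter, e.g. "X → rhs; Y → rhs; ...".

  step 4 ⇒ step 5: BCCABCBCCABCCA ⇒ CA·B·B·C·CA·B·CA·B·B·C·CA·B·B·C
    A ↦ C
    B ↦ CA
    C ↦ B

A->C, B->CA, C->B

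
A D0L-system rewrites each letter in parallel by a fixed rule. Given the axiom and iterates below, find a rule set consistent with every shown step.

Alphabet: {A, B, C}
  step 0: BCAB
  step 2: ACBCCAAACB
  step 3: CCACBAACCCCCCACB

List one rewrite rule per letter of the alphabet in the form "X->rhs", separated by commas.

  step 2 ⇒ step 3: ACBCCAAACB ⇒ CC·A·CB·A·A·CC·CC·CC·A·CB
    A ↦ CC
    B ↦ CB
    C ↦ A

A->CC, B->CB, C->A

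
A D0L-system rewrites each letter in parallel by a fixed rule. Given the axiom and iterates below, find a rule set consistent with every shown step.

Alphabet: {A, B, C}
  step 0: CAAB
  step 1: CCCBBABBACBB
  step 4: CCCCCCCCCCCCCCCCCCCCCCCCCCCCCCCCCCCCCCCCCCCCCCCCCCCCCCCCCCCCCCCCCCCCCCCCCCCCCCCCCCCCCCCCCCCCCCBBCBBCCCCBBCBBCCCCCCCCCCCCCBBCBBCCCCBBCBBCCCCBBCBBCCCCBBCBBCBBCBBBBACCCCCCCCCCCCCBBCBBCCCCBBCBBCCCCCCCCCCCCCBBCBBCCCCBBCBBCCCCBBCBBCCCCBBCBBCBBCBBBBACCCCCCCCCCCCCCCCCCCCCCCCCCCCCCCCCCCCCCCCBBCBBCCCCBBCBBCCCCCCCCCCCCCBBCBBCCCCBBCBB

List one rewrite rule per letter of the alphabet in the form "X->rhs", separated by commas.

A->BBA, B->CBB, C->CCC

  step 0 ⇒ step 1: CAAB ⇒ CCC·BBA·BBA·CBB
    A ↦ BBA
    B ↦ CBB
    C ↦ CCC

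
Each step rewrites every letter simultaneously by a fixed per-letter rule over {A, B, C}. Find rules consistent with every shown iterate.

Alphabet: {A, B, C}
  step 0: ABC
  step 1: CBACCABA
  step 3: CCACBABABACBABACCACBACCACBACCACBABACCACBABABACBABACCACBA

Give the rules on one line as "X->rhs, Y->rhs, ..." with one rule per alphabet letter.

  step 0 ⇒ step 1: ABC ⇒ CBA·CCA·BA
    A ↦ CBA
    B ↦ CCA
    C ↦ BA

A->CBA, B->CCA, C->BA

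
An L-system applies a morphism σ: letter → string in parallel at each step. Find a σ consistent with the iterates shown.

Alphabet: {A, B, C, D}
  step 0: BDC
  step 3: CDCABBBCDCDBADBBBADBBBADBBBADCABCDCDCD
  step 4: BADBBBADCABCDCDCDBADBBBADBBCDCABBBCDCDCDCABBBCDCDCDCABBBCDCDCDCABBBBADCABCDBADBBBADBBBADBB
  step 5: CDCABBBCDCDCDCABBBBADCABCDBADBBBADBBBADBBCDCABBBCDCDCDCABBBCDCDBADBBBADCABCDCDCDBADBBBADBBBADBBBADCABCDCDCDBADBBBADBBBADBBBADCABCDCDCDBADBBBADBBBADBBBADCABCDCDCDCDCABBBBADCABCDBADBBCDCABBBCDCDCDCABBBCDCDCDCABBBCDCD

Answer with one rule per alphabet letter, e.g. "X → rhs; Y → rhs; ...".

  step 4 ⇒ step 5: BADBBBADCABCDCDCDBADBBBADBBCDCABBBCDCDCDCABBBCDCDCDCABBBCDCDCDCABBBBADCABCDBADBBBADBBBADBB ⇒ CD·CAB·BB·CD·CD·CD·CAB·BB·BAD·CAB·CD·BAD·BB·BAD·BB·BAD·BB·CD·CAB·BB·CD·CD·CD·CAB·BB·CD·CD·BAD·BB·BAD·CAB·CD·CD·CD·BAD·BB·BAD·BB·BAD·BB·BAD·CAB·CD·CD·CD·BAD·BB·BAD·BB·BAD·BB·BAD·CAB·CD·CD·CD·BAD·BB·BAD·BB·BAD·BB·BAD·CAB·CD·CD·CD·CD·CAB·BB·BAD·CAB·CD·BAD·BB·CD·CAB·BB·CD·CD·CD·CAB·BB·CD·CD·CD·CAB·BB·CD·CD
    A ↦ CAB
    B ↦ CD
    C ↦ BAD
    D ↦ BB

A->CAB, B->CD, C->BAD, D->BB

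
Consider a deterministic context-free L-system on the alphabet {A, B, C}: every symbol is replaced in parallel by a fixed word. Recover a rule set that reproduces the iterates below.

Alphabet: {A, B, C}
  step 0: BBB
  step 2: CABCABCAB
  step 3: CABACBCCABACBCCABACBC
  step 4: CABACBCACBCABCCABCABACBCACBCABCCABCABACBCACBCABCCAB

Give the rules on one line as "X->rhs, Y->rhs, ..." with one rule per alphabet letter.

  step 3 ⇒ step 4: CABACBCCABACBCCABACBC ⇒ CAB·ACB·C·ACB·CAB·C·CAB·CAB·ACB·C·ACB·CAB·C·CAB·CAB·ACB·C·ACB·CAB·C·CAB
    A ↦ ACB
    B ↦ C
    C ↦ CAB

A->ACB, B->C, C->CAB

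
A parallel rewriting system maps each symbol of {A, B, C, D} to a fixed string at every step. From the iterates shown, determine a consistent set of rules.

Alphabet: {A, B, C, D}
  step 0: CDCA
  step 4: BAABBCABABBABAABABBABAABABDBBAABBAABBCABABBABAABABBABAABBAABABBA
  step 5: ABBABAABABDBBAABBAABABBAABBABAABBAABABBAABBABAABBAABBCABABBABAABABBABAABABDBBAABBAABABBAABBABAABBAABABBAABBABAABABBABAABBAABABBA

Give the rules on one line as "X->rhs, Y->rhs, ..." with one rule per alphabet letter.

  step 4 ⇒ step 5: BAABBCABABBABAABABBABAABABDBBAABBAABBCABABBABAABABBABAABBAABABBA ⇒ AB·BA·BA·AB·AB·DB·BA·AB·BA·AB·AB·BA·AB·BA·BA·AB·BA·AB·AB·BA·AB·BA·BA·AB·BA·AB·BC·AB·AB·BA·BA·AB·AB·BA·BA·AB·AB·DB·BA·AB·BA·AB·AB·BA·AB·BA·BA·AB·BA·AB·AB·BA·AB·BA·BA·AB·AB·BA·BA·AB·BA·AB·AB·BA
    A ↦ BA
    B ↦ AB
    C ↦ DB
    D ↦ BC

A->BA, B->AB, C->DB, D->BC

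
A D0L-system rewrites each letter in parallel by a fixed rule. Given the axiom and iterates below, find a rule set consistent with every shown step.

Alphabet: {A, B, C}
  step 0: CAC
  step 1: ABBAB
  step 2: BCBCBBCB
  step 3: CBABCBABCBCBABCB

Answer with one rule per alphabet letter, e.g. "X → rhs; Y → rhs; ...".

  step 2 ⇒ step 3: BCBCBBCB ⇒ CB·AB·CB·AB·CB·CB·AB·CB
    B ↦ CB
    C ↦ AB
  step 0 ⇒ step 1: CAC ⇒ AB·B·AB
    A ↦ B

A->B, B->CB, C->AB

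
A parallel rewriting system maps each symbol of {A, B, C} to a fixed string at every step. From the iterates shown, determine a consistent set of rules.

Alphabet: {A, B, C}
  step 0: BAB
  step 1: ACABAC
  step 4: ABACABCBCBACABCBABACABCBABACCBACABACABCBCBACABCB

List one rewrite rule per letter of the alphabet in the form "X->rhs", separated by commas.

  step 0 ⇒ step 1: BAB ⇒ AC·AB·AC
    A ↦ AB
    B ↦ AC
    C ↦ CB  (constrained at step 1)

A->AB, B->AC, C->CB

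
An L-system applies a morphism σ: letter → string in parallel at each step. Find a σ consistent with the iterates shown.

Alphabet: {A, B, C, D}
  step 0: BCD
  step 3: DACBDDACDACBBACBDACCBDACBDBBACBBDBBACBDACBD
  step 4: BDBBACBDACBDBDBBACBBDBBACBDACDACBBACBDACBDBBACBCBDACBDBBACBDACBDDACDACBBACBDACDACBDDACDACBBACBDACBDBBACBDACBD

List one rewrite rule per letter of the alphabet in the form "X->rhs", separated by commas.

  step 3 ⇒ step 4: DACBDDACDACBBACBDACCBDACBDBBACBBDBBACBDACBD ⇒ BD·BBA·CB·DAC·BD·BD·BBA·CB·BD·BBA·CB·DAC·DAC·BBA·CB·DAC·BD·BBA·CB·CB·DAC·BD·BBA·CB·DAC·BD·DAC·DAC·BBA·CB·DAC·DAC·BD·DAC·DAC·BBA·CB·DAC·BD·BBA·CB·DAC·BD
    A ↦ BBA
    B ↦ DAC
    C ↦ CB
    D ↦ BD

A->BBA, B->DAC, C->CB, D->BD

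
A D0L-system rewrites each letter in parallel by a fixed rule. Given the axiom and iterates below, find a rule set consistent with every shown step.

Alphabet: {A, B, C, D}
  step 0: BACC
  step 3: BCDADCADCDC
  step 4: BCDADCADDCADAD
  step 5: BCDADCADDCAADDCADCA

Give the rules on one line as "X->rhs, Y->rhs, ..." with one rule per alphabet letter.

A->DC, B->BC, C->D, D->A

  step 4 ⇒ step 5: BCDADCADDCADAD ⇒ BC·D·A·DC·A·D·DC·A·A·D·DC·A·DC·A
    A ↦ DC
    B ↦ BC
    C ↦ D
    D ↦ A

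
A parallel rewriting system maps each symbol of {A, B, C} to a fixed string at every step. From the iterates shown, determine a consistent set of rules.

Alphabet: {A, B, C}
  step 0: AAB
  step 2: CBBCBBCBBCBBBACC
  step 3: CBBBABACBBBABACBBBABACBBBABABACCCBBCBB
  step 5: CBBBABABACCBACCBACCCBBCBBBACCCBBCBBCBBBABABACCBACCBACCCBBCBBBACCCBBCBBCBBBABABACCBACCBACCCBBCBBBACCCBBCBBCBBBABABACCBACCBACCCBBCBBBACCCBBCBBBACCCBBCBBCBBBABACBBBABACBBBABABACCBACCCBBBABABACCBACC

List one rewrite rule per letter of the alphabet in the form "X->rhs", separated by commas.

A->CC, B->BA, C->CBB

  step 2 ⇒ step 3: CBBCBBCBBCBBBACC ⇒ CBB·BA·BA·CBB·BA·BA·CBB·BA·BA·CBB·BA·BA·BA·CC·CBB·CBB
    A ↦ CC
    B ↦ BA
    C ↦ CBB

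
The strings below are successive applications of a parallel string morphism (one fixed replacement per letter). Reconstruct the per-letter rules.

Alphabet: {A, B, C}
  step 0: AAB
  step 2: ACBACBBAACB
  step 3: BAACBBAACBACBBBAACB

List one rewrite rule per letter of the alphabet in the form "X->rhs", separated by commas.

  step 2 ⇒ step 3: ACBACBBAACB ⇒ B·A·ACB·B·A·ACB·ACB·B·B·A·ACB
    A ↦ B
    B ↦ ACB
    C ↦ A

A->B, B->ACB, C->A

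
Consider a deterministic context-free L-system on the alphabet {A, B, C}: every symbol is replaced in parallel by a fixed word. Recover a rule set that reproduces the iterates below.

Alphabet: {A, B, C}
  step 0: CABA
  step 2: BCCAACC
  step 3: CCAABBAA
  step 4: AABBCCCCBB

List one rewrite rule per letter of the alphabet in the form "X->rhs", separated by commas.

  step 3 ⇒ step 4: CCAABBAA ⇒ A·A·B·B·CC·CC·B·B
    A ↦ B
    B ↦ CC
    C ↦ A

A->B, B->CC, C->A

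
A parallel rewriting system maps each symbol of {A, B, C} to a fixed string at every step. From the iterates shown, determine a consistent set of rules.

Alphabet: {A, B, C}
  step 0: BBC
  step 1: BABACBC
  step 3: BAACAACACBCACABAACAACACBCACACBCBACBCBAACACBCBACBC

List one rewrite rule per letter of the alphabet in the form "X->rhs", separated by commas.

A->ACA, B->BA, C->CBC

  step 0 ⇒ step 1: BBC ⇒ BA·BA·CBC
    B ↦ BA
    C ↦ CBC
    A ↦ ACA  (constrained at step 1)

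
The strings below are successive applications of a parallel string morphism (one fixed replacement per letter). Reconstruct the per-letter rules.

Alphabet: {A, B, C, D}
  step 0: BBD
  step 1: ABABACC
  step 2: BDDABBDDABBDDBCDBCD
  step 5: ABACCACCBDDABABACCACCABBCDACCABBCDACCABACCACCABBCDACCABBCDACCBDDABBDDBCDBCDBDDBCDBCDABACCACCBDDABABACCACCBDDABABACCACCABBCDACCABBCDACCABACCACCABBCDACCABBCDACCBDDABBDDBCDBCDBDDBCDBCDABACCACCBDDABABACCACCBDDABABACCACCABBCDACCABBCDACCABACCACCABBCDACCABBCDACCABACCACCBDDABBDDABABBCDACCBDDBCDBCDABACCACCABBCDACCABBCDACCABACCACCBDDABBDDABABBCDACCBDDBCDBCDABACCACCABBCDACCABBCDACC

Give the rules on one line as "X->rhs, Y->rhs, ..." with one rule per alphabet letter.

A->BDD, B->AB, C->BCD, D->ACC

  step 1 ⇒ step 2: ABABACC ⇒ BDD·AB·BDD·AB·BDD·BCD·BCD
    A ↦ BDD
    B ↦ AB
    C ↦ BCD
  step 0 ⇒ step 1: BBD ⇒ AB·AB·ACC
    D ↦ ACC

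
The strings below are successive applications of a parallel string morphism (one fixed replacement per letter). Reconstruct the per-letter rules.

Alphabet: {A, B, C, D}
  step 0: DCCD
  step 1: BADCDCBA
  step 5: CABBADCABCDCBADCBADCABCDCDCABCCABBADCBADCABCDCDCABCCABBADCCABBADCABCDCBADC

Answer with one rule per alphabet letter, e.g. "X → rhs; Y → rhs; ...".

  step 0 ⇒ step 1: DCCD ⇒ BA·DC·DC·BA
    C ↦ DC
    D ↦ BA
    A ↦ AB  (constrained at step 1)
    B ↦ C  (constrained at step 1)

A->AB, B->C, C->DC, D->BA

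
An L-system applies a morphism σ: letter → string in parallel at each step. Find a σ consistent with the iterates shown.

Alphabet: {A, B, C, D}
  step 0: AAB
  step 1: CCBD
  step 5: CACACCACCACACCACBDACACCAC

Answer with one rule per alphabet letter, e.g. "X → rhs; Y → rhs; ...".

  step 0 ⇒ step 1: AAB ⇒ C·C·BD
    A ↦ C
    B ↦ BD
    C ↦ AC  (constrained at step 1)
    D ↦ A  (constrained at step 1)

A->C, B->BD, C->AC, D->A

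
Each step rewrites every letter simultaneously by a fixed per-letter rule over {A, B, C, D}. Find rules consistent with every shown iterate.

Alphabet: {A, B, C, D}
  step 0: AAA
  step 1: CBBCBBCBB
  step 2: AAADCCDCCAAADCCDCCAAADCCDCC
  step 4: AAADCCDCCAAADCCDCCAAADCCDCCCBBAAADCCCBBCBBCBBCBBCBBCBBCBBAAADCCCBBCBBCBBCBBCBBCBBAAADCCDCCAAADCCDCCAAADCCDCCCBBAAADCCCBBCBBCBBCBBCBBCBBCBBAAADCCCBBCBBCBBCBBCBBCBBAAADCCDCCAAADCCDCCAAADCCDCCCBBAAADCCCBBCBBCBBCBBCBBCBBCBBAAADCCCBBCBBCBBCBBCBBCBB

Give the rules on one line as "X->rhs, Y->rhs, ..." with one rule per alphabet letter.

A->CBB, B->DCC, C->AAA, D->ACB

  step 1 ⇒ step 2: CBBCBBCBB ⇒ AAA·DCC·DCC·AAA·DCC·DCC·AAA·DCC·DCC
    B ↦ DCC
    C ↦ AAA
  step 0 ⇒ step 1: AAA ⇒ CBB·CBB·CBB
    A ↦ CBB
    D ↦ ACB  (constrained at step 2)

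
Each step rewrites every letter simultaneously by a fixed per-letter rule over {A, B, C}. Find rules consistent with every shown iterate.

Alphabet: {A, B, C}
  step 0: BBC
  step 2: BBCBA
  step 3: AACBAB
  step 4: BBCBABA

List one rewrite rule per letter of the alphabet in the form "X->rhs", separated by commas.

A->B, B->A, C->CB

  step 3 ⇒ step 4: AACBAB ⇒ B·B·CB·A·B·A
    A ↦ B
    B ↦ A
    C ↦ CB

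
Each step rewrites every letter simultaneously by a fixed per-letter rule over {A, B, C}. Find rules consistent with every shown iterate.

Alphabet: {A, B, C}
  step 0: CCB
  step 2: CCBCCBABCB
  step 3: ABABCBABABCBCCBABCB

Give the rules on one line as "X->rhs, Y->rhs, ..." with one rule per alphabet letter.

A->C, B->CB, C->AB

  step 2 ⇒ step 3: CCBCCBABCB ⇒ AB·AB·CB·AB·AB·CB·C·CB·AB·CB
    A ↦ C
    B ↦ CB
    C ↦ AB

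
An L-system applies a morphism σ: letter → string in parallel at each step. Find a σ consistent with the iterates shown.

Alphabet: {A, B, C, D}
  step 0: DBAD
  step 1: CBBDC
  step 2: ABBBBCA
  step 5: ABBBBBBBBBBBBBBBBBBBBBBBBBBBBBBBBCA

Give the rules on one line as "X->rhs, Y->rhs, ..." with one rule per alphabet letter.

  step 1 ⇒ step 2: CBBDC ⇒ A·BB·BB·C·A
    B ↦ BB
    C ↦ A
    D ↦ C
  step 0 ⇒ step 1: DBAD ⇒ C·BB·D·C
    A ↦ D

A->D, B->BB, C->A, D->C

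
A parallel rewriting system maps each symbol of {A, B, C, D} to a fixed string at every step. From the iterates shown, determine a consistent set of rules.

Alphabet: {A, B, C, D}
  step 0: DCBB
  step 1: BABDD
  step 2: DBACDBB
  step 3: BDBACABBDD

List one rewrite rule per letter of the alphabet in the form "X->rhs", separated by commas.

A->BAC, B->D, C->AB, D->B

  step 2 ⇒ step 3: DBACDBB ⇒ B·D·BAC·AB·B·D·D
    A ↦ BAC
    B ↦ D
    C ↦ AB
    D ↦ B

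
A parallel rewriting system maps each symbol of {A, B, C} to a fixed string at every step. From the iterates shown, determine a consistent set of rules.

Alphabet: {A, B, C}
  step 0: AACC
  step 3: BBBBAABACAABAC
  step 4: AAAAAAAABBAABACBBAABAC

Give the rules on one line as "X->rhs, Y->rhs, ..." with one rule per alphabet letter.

A->B, B->AA, C->AC

  step 3 ⇒ step 4: BBBBAABACAABAC ⇒ AA·AA·AA·AA·B·B·AA·B·AC·B·B·AA·B·AC
    A ↦ B
    B ↦ AA
    C ↦ AC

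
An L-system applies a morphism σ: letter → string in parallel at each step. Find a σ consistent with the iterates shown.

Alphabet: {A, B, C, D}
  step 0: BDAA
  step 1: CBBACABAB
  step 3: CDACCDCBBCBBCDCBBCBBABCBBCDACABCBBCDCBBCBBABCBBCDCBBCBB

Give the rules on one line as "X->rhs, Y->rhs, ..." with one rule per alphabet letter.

  step 0 ⇒ step 1: BDAA ⇒ CBB·AC·AB·AB
    A ↦ AB
    B ↦ CBB
    D ↦ AC
    C ↦ CD  (constrained at step 1)

A->AB, B->CBB, C->CD, D->AC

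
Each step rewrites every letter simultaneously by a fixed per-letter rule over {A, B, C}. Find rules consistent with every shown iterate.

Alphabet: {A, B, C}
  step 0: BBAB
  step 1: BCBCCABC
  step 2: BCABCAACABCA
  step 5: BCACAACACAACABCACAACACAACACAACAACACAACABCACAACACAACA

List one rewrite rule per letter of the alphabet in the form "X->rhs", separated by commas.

  step 1 ⇒ step 2: BCBCCABC ⇒ BC·A·BC·A·A·CA·BC·A
    A ↦ CA
    B ↦ BC
    C ↦ A

A->CA, B->BC, C->A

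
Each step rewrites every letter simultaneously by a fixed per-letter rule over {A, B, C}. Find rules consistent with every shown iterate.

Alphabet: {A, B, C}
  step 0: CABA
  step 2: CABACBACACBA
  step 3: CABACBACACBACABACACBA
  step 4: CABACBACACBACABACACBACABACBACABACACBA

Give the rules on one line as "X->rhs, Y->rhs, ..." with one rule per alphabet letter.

A->BA, B->C, C->CA

  step 3 ⇒ step 4: CABACBACACBACABACACBA ⇒ CA·BA·C·BA·CA·C·BA·CA·BA·CA·C·BA·CA·BA·C·BA·CA·BA·CA·C·BA
    A ↦ BA
    B ↦ C
    C ↦ CA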